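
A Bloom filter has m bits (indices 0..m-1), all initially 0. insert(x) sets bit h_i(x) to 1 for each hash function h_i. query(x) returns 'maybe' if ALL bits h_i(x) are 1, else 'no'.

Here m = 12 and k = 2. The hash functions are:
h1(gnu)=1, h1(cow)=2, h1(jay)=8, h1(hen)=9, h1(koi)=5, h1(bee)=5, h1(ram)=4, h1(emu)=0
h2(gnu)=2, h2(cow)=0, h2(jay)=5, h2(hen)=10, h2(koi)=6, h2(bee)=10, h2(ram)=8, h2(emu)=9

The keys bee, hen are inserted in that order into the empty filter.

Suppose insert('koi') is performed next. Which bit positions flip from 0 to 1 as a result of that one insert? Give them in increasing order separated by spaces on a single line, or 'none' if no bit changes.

Start: bits=000000000000
After insert 'bee': sets bits 5 10 -> bits=000001000010
After insert 'hen': sets bits 9 10 -> bits=000001000110
insert 'koi' would touch bits 5 6; currently bit5=1, bit6=0
Bits that are 0 among those (would change 0->1): 6

Answer: 6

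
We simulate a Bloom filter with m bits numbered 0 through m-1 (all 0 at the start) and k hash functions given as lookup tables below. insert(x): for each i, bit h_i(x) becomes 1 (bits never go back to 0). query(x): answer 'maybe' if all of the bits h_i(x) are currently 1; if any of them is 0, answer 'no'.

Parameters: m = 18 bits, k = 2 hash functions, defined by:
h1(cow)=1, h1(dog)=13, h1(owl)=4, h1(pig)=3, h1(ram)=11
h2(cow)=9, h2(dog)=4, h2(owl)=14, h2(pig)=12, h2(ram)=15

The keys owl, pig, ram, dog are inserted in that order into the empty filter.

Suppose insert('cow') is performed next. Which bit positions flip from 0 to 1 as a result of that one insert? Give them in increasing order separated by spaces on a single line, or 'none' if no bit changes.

Answer: 1 9

Derivation:
Start: bits=000000000000000000
After insert 'owl': sets bits 4 14 -> bits=000010000000001000
After insert 'pig': sets bits 3 12 -> bits=000110000000101000
After insert 'ram': sets bits 11 15 -> bits=000110000001101100
After insert 'dog': sets bits 4 13 -> bits=000110000001111100
insert 'cow' would touch bits 1 9; currently bit1=0, bit9=0
Bits that are 0 among those (would change 0->1): 1 9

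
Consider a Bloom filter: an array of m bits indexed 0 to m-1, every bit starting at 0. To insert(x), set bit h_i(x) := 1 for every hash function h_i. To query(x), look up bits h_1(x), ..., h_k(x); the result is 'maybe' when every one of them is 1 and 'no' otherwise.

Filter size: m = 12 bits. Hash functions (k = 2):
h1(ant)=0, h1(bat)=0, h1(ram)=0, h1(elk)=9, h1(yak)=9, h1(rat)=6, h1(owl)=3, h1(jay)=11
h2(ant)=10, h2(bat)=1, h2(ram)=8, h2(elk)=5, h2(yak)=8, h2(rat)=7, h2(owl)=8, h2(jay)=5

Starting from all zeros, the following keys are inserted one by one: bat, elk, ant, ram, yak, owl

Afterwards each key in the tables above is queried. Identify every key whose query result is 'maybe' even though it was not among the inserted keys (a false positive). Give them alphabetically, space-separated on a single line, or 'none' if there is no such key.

Answer: none

Derivation:
Start: bits=000000000000
After insert 'bat': sets bits 0 1 -> bits=110000000000
After insert 'elk': sets bits 5 9 -> bits=110001000100
After insert 'ant': sets bits 0 10 -> bits=110001000110
After insert 'ram': sets bits 0 8 -> bits=110001001110
After insert 'yak': sets bits 8 9 -> bits=110001001110
After insert 'owl': sets bits 3 8 -> bits=110101001110
Not inserted: jay rat — query each against bits=110101001110:
query jay: checks bit5=1, bit11=0 (has a 0) -> no => not a false positive
query rat: checks bit6=0, bit7=0 (has a 0) -> no => not a false positive
False positives (alphabetical): none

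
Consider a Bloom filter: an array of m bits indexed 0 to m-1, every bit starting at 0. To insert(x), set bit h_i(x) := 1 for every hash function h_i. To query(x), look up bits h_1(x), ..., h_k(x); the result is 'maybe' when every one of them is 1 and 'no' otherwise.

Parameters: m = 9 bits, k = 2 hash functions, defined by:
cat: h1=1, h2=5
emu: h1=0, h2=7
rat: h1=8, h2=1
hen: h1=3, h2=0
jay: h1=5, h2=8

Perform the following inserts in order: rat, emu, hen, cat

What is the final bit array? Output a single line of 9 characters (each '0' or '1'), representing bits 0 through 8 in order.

Answer: 110101011

Derivation:
Start: bits=000000000
After insert 'rat': sets bits 1 8 -> bits=010000001
After insert 'emu': sets bits 0 7 -> bits=110000011
After insert 'hen': sets bits 0 3 -> bits=110100011
After insert 'cat': sets bits 1 5 -> bits=110101011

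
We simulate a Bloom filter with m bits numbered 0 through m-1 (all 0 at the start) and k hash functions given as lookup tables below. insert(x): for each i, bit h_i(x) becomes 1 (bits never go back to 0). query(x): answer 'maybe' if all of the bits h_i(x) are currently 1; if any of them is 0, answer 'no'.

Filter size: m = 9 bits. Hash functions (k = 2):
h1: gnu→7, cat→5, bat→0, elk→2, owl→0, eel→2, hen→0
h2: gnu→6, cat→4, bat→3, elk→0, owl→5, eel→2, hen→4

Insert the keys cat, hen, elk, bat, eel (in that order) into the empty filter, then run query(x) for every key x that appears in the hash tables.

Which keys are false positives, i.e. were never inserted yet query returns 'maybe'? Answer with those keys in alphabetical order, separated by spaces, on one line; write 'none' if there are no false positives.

Answer: owl

Derivation:
Start: bits=000000000
After insert 'cat': sets bits 4 5 -> bits=000011000
After insert 'hen': sets bits 0 4 -> bits=100011000
After insert 'elk': sets bits 0 2 -> bits=101011000
After insert 'bat': sets bits 0 3 -> bits=101111000
After insert 'eel': sets bits 2 -> bits=101111000
Not inserted: gnu owl — query each against bits=101111000:
query gnu: checks bit6=0, bit7=0 (has a 0) -> no => not a false positive
query owl: checks bit0=1, bit5=1 (all 1) -> maybe => FALSE POSITIVE
False positives (alphabetical): owl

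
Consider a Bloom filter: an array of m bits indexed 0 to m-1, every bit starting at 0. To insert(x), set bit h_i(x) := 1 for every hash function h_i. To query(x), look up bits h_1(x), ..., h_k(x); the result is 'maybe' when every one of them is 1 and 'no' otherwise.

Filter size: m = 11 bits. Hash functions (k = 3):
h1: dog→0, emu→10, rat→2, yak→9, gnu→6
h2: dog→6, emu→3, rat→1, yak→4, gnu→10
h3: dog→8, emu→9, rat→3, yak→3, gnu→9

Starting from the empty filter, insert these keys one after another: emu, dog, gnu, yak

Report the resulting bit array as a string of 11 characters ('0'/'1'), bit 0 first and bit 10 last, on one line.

Start: bits=00000000000
After insert 'emu': sets bits 3 9 10 -> bits=00010000011
After insert 'dog': sets bits 0 6 8 -> bits=10010010111
After insert 'gnu': sets bits 6 9 10 -> bits=10010010111
After insert 'yak': sets bits 3 4 9 -> bits=10011010111

Answer: 10011010111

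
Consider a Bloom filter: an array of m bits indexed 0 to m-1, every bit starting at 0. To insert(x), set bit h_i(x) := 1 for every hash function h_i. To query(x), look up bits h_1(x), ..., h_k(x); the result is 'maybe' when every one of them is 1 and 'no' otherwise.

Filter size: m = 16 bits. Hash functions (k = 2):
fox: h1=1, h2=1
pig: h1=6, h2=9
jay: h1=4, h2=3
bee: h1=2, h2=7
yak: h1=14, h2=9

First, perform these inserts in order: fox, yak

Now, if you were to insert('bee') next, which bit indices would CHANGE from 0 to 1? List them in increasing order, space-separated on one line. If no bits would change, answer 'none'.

Answer: 2 7

Derivation:
Start: bits=0000000000000000
After insert 'fox': sets bits 1 -> bits=0100000000000000
After insert 'yak': sets bits 9 14 -> bits=0100000001000010
insert 'bee' would touch bits 2 7; currently bit2=0, bit7=0
Bits that are 0 among those (would change 0->1): 2 7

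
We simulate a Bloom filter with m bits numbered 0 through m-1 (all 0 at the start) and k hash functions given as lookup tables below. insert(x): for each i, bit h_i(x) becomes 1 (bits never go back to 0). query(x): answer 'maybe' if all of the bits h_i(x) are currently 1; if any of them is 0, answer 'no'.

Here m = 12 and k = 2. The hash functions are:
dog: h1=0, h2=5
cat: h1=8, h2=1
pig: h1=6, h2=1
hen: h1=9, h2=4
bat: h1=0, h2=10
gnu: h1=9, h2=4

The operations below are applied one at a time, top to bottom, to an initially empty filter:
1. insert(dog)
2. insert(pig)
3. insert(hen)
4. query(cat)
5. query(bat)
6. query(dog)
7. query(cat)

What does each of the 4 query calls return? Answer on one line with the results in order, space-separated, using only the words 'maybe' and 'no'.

Answer: no no maybe no

Derivation:
Start: bits=000000000000
Op 1: insert dog -> sets bits 0 5 -> bits=100001000000
Op 2: insert pig -> sets bits 1 6 -> bits=110001100000
Op 3: insert hen -> sets bits 4 9 -> bits=110011100100
Op 4: query cat -> checks bit1=1, bit8=0 (has a 0) -> no
Op 5: query bat -> checks bit0=1, bit10=0 (has a 0) -> no
Op 6: query dog -> checks bit0=1, bit5=1 (all 1) -> maybe
Op 7: query cat -> checks bit1=1, bit8=0 (has a 0) -> no
Query results in order: no no maybe no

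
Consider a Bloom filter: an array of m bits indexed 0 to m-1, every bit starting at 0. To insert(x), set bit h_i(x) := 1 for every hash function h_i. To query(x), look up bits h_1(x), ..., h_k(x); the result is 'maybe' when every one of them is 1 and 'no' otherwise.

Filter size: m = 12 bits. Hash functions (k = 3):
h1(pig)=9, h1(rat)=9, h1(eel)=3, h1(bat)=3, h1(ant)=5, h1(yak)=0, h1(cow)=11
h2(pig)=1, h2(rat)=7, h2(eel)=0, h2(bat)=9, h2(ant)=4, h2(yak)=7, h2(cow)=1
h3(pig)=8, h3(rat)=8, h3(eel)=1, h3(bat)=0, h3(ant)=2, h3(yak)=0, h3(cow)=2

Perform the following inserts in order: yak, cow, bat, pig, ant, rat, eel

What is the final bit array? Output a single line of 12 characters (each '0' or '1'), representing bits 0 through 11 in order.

Answer: 111111011101

Derivation:
Start: bits=000000000000
After insert 'yak': sets bits 0 7 -> bits=100000010000
After insert 'cow': sets bits 1 2 11 -> bits=111000010001
After insert 'bat': sets bits 0 3 9 -> bits=111100010101
After insert 'pig': sets bits 1 8 9 -> bits=111100011101
After insert 'ant': sets bits 2 4 5 -> bits=111111011101
After insert 'rat': sets bits 7 8 9 -> bits=111111011101
After insert 'eel': sets bits 0 1 3 -> bits=111111011101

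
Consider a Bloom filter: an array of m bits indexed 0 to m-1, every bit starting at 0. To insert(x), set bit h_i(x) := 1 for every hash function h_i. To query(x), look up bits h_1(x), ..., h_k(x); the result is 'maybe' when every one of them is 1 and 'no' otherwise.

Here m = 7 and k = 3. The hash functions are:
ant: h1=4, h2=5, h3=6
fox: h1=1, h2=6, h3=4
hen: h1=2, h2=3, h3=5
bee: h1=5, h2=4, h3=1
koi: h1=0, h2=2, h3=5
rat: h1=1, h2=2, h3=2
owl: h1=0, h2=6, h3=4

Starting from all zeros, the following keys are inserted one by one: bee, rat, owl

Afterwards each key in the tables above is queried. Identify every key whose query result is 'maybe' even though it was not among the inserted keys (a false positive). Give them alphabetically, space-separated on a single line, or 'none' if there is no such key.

Answer: ant fox koi

Derivation:
Start: bits=0000000
After insert 'bee': sets bits 1 4 5 -> bits=0100110
After insert 'rat': sets bits 1 2 -> bits=0110110
After insert 'owl': sets bits 0 4 6 -> bits=1110111
Not inserted: ant fox hen koi — query each against bits=1110111:
query ant: checks bit4=1, bit5=1, bit6=1 (all 1) -> maybe => FALSE POSITIVE
query fox: checks bit1=1, bit4=1, bit6=1 (all 1) -> maybe => FALSE POSITIVE
query hen: checks bit2=1, bit3=0, bit5=1 (has a 0) -> no => not a false positive
query koi: checks bit0=1, bit2=1, bit5=1 (all 1) -> maybe => FALSE POSITIVE
False positives (alphabetical): ant fox koi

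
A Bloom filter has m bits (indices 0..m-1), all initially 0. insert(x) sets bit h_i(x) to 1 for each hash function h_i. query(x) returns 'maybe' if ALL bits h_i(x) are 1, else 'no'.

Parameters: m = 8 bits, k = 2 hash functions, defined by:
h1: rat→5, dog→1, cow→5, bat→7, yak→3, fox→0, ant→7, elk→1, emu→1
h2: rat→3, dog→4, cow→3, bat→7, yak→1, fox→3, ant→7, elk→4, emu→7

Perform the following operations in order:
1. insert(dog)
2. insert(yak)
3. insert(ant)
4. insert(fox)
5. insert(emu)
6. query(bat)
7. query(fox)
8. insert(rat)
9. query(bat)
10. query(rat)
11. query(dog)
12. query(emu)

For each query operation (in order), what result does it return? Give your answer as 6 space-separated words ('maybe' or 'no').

Start: bits=00000000
Op 1: insert dog -> sets bits 1 4 -> bits=01001000
Op 2: insert yak -> sets bits 1 3 -> bits=01011000
Op 3: insert ant -> sets bits 7 -> bits=01011001
Op 4: insert fox -> sets bits 0 3 -> bits=11011001
Op 5: insert emu -> sets bits 1 7 -> bits=11011001
Op 6: query bat -> checks bit7=1 (all 1) -> maybe
Op 7: query fox -> checks bit0=1, bit3=1 (all 1) -> maybe
Op 8: insert rat -> sets bits 3 5 -> bits=11011101
Op 9: query bat -> checks bit7=1 (all 1) -> maybe
Op 10: query rat -> checks bit3=1, bit5=1 (all 1) -> maybe
Op 11: query dog -> checks bit1=1, bit4=1 (all 1) -> maybe
Op 12: query emu -> checks bit1=1, bit7=1 (all 1) -> maybe
Query results in order: maybe maybe maybe maybe maybe maybe

Answer: maybe maybe maybe maybe maybe maybe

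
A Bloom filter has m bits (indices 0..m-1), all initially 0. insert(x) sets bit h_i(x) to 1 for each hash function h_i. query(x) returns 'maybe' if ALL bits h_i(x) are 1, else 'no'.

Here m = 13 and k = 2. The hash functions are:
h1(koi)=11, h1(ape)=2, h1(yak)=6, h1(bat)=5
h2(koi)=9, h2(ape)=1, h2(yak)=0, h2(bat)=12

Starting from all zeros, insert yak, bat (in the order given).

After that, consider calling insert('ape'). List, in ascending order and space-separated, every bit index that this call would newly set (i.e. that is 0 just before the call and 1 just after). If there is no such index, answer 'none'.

Start: bits=0000000000000
After insert 'yak': sets bits 0 6 -> bits=1000001000000
After insert 'bat': sets bits 5 12 -> bits=1000011000001
insert 'ape' would touch bits 1 2; currently bit1=0, bit2=0
Bits that are 0 among those (would change 0->1): 1 2

Answer: 1 2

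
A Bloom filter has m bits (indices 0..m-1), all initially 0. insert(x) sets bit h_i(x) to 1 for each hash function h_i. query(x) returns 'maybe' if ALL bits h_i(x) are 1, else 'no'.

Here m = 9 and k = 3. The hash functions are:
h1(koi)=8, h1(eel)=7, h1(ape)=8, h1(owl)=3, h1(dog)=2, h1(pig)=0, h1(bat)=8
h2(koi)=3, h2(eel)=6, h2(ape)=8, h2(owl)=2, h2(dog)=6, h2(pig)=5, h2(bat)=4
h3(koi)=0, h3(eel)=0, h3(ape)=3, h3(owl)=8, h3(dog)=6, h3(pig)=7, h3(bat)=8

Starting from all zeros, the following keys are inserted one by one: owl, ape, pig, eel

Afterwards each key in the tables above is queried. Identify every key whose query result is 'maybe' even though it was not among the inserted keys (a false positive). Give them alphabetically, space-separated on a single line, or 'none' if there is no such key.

Start: bits=000000000
After insert 'owl': sets bits 2 3 8 -> bits=001100001
After insert 'ape': sets bits 3 8 -> bits=001100001
After insert 'pig': sets bits 0 5 7 -> bits=101101011
After insert 'eel': sets bits 0 6 7 -> bits=101101111
Not inserted: bat dog koi — query each against bits=101101111:
query bat: checks bit4=0, bit8=1 (has a 0) -> no => not a false positive
query dog: checks bit2=1, bit6=1 (all 1) -> maybe => FALSE POSITIVE
query koi: checks bit0=1, bit3=1, bit8=1 (all 1) -> maybe => FALSE POSITIVE
False positives (alphabetical): dog koi

Answer: dog koi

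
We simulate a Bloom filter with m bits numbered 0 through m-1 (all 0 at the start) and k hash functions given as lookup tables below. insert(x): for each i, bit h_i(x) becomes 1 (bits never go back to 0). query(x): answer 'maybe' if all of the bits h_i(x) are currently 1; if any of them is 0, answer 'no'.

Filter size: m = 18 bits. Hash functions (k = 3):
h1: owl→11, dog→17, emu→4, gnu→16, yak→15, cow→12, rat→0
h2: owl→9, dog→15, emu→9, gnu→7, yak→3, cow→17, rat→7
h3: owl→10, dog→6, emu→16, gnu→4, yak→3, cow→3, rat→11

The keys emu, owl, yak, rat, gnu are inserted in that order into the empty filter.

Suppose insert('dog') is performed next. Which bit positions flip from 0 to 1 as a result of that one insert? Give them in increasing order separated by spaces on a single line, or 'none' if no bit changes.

Start: bits=000000000000000000
After insert 'emu': sets bits 4 9 16 -> bits=000010000100000010
After insert 'owl': sets bits 9 10 11 -> bits=000010000111000010
After insert 'yak': sets bits 3 15 -> bits=000110000111000110
After insert 'rat': sets bits 0 7 11 -> bits=100110010111000110
After insert 'gnu': sets bits 4 7 16 -> bits=100110010111000110
insert 'dog' would touch bits 6 15 17; currently bit6=0, bit15=1, bit17=0
Bits that are 0 among those (would change 0->1): 6 17

Answer: 6 17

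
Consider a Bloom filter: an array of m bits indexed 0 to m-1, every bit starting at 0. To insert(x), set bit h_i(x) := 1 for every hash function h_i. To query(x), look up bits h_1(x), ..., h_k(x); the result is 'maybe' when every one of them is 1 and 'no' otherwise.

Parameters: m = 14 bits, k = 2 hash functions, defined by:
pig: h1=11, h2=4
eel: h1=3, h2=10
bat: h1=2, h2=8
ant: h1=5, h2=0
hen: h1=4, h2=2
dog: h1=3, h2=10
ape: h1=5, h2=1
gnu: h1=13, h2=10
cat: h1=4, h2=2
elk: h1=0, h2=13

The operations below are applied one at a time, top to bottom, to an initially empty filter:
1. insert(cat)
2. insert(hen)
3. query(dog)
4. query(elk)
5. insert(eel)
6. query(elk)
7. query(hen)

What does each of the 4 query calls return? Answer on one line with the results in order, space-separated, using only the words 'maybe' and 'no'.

Start: bits=00000000000000
Op 1: insert cat -> sets bits 2 4 -> bits=00101000000000
Op 2: insert hen -> sets bits 2 4 -> bits=00101000000000
Op 3: query dog -> checks bit3=0, bit10=0 (has a 0) -> no
Op 4: query elk -> checks bit0=0, bit13=0 (has a 0) -> no
Op 5: insert eel -> sets bits 3 10 -> bits=00111000001000
Op 6: query elk -> checks bit0=0, bit13=0 (has a 0) -> no
Op 7: query hen -> checks bit2=1, bit4=1 (all 1) -> maybe
Query results in order: no no no maybe

Answer: no no no maybe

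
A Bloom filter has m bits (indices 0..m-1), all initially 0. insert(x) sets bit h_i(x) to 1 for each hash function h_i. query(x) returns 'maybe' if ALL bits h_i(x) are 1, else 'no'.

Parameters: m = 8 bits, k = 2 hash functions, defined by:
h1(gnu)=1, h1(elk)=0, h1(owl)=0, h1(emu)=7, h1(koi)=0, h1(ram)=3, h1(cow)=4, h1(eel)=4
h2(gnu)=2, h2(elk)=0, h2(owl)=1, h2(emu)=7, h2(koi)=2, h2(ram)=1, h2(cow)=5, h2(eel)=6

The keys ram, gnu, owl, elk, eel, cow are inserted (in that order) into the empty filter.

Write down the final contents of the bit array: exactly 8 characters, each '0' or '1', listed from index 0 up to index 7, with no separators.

Answer: 11111110

Derivation:
Start: bits=00000000
After insert 'ram': sets bits 1 3 -> bits=01010000
After insert 'gnu': sets bits 1 2 -> bits=01110000
After insert 'owl': sets bits 0 1 -> bits=11110000
After insert 'elk': sets bits 0 -> bits=11110000
After insert 'eel': sets bits 4 6 -> bits=11111010
After insert 'cow': sets bits 4 5 -> bits=11111110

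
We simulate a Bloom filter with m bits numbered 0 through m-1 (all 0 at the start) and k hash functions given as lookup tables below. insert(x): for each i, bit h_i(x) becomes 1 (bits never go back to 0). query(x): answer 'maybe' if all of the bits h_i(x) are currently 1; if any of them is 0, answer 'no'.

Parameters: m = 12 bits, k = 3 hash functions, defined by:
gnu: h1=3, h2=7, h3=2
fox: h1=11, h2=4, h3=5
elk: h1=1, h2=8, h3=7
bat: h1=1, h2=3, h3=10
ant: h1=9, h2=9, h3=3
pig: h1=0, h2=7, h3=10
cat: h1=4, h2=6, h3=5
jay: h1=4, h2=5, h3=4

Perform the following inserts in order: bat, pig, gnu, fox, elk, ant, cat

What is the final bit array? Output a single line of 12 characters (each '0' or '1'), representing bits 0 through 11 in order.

Start: bits=000000000000
After insert 'bat': sets bits 1 3 10 -> bits=010100000010
After insert 'pig': sets bits 0 7 10 -> bits=110100010010
After insert 'gnu': sets bits 2 3 7 -> bits=111100010010
After insert 'fox': sets bits 4 5 11 -> bits=111111010011
After insert 'elk': sets bits 1 7 8 -> bits=111111011011
After insert 'ant': sets bits 3 9 -> bits=111111011111
After insert 'cat': sets bits 4 5 6 -> bits=111111111111

Answer: 111111111111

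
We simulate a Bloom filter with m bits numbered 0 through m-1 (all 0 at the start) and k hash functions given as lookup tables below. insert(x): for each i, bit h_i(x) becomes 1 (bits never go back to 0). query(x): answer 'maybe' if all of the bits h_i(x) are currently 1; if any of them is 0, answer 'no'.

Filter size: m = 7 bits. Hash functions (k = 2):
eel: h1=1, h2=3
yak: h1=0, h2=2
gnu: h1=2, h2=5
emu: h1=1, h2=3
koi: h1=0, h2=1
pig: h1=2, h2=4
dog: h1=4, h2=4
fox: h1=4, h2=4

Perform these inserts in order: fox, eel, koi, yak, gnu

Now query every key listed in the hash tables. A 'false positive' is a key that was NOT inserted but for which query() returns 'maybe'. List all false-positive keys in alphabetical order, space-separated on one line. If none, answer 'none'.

Answer: dog emu pig

Derivation:
Start: bits=0000000
After insert 'fox': sets bits 4 -> bits=0000100
After insert 'eel': sets bits 1 3 -> bits=0101100
After insert 'koi': sets bits 0 1 -> bits=1101100
After insert 'yak': sets bits 0 2 -> bits=1111100
After insert 'gnu': sets bits 2 5 -> bits=1111110
Not inserted: dog emu pig — query each against bits=1111110:
query dog: checks bit4=1 (all 1) -> maybe => FALSE POSITIVE
query emu: checks bit1=1, bit3=1 (all 1) -> maybe => FALSE POSITIVE
query pig: checks bit2=1, bit4=1 (all 1) -> maybe => FALSE POSITIVE
False positives (alphabetical): dog emu pig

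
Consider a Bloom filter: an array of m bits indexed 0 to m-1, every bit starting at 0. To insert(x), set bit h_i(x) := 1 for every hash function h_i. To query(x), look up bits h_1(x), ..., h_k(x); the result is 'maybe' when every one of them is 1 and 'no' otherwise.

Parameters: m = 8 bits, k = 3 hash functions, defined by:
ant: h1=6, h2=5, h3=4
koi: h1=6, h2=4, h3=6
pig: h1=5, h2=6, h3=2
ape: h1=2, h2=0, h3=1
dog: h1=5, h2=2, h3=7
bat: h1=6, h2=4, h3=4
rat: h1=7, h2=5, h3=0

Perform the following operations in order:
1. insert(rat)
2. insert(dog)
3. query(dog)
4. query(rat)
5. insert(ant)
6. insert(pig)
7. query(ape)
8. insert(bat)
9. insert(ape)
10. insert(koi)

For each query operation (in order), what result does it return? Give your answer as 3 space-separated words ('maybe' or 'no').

Start: bits=00000000
Op 1: insert rat -> sets bits 0 5 7 -> bits=10000101
Op 2: insert dog -> sets bits 2 5 7 -> bits=10100101
Op 3: query dog -> checks bit2=1, bit5=1, bit7=1 (all 1) -> maybe
Op 4: query rat -> checks bit0=1, bit5=1, bit7=1 (all 1) -> maybe
Op 5: insert ant -> sets bits 4 5 6 -> bits=10101111
Op 6: insert pig -> sets bits 2 5 6 -> bits=10101111
Op 7: query ape -> checks bit0=1, bit1=0, bit2=1 (has a 0) -> no
Op 8: insert bat -> sets bits 4 6 -> bits=10101111
Op 9: insert ape -> sets bits 0 1 2 -> bits=11101111
Op 10: insert koi -> sets bits 4 6 -> bits=11101111
Query results in order: maybe maybe no

Answer: maybe maybe no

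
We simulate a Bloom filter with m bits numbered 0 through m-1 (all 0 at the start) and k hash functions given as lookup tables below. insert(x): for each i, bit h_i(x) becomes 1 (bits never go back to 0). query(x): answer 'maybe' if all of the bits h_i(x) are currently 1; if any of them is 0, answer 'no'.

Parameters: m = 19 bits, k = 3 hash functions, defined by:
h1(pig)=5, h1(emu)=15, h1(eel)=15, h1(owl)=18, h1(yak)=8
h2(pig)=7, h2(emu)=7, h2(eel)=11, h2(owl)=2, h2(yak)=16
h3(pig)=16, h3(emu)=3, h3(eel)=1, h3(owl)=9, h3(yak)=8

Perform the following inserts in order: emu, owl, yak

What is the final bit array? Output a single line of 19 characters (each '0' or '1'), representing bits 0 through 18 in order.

Start: bits=0000000000000000000
After insert 'emu': sets bits 3 7 15 -> bits=0001000100000001000
After insert 'owl': sets bits 2 9 18 -> bits=0011000101000001001
After insert 'yak': sets bits 8 16 -> bits=0011000111000001101

Answer: 0011000111000001101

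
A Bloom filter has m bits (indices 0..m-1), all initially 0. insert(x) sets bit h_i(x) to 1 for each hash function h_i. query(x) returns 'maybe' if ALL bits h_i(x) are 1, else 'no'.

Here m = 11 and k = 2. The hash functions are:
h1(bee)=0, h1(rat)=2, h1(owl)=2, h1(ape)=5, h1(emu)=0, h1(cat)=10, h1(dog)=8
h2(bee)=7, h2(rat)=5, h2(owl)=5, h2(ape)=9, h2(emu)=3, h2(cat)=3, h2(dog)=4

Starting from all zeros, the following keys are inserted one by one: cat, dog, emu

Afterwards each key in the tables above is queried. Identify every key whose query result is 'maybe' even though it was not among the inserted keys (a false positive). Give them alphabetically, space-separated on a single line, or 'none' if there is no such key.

Answer: none

Derivation:
Start: bits=00000000000
After insert 'cat': sets bits 3 10 -> bits=00010000001
After insert 'dog': sets bits 4 8 -> bits=00011000101
After insert 'emu': sets bits 0 3 -> bits=10011000101
Not inserted: ape bee owl rat — query each against bits=10011000101:
query ape: checks bit5=0, bit9=0 (has a 0) -> no => not a false positive
query bee: checks bit0=1, bit7=0 (has a 0) -> no => not a false positive
query owl: checks bit2=0, bit5=0 (has a 0) -> no => not a false positive
query rat: checks bit2=0, bit5=0 (has a 0) -> no => not a false positive
False positives (alphabetical): none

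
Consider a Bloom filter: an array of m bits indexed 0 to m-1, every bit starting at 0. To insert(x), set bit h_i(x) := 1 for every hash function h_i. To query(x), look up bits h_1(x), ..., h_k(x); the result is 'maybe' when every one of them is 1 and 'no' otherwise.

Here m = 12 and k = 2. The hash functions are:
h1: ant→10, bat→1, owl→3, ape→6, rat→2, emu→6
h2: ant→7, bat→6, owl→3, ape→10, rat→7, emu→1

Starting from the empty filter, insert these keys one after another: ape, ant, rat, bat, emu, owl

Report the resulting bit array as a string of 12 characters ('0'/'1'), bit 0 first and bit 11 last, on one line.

Answer: 011100110010

Derivation:
Start: bits=000000000000
After insert 'ape': sets bits 6 10 -> bits=000000100010
After insert 'ant': sets bits 7 10 -> bits=000000110010
After insert 'rat': sets bits 2 7 -> bits=001000110010
After insert 'bat': sets bits 1 6 -> bits=011000110010
After insert 'emu': sets bits 1 6 -> bits=011000110010
After insert 'owl': sets bits 3 -> bits=011100110010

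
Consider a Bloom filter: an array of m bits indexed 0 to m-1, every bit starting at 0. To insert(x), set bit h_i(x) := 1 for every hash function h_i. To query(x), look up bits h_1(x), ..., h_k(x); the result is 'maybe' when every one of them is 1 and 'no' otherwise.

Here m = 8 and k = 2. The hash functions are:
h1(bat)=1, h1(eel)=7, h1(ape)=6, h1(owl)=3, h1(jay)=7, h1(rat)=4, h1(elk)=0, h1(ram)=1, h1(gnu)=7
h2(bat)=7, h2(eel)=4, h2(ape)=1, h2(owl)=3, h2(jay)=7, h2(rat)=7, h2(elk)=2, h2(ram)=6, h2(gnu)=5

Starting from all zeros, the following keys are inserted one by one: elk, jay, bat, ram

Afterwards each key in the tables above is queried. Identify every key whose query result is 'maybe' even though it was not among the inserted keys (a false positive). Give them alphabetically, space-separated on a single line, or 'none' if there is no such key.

Start: bits=00000000
After insert 'elk': sets bits 0 2 -> bits=10100000
After insert 'jay': sets bits 7 -> bits=10100001
After insert 'bat': sets bits 1 7 -> bits=11100001
After insert 'ram': sets bits 1 6 -> bits=11100011
Not inserted: ape eel gnu owl rat — query each against bits=11100011:
query ape: checks bit1=1, bit6=1 (all 1) -> maybe => FALSE POSITIVE
query eel: checks bit4=0, bit7=1 (has a 0) -> no => not a false positive
query gnu: checks bit5=0, bit7=1 (has a 0) -> no => not a false positive
query owl: checks bit3=0 (has a 0) -> no => not a false positive
query rat: checks bit4=0, bit7=1 (has a 0) -> no => not a false positive
False positives (alphabetical): ape

Answer: ape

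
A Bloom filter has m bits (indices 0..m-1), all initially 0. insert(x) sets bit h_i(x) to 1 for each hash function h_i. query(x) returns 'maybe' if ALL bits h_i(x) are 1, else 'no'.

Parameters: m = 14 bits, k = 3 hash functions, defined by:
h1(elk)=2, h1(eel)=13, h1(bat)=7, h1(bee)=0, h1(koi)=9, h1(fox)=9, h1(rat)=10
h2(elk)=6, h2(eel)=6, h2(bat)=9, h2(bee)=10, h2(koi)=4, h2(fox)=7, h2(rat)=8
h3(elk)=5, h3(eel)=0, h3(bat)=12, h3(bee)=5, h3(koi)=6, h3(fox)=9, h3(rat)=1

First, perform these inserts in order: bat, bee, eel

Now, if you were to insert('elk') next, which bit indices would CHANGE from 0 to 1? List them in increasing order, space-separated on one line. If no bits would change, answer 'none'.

Answer: 2

Derivation:
Start: bits=00000000000000
After insert 'bat': sets bits 7 9 12 -> bits=00000001010010
After insert 'bee': sets bits 0 5 10 -> bits=10000101011010
After insert 'eel': sets bits 0 6 13 -> bits=10000111011011
insert 'elk' would touch bits 2 5 6; currently bit2=0, bit5=1, bit6=1
Bits that are 0 among those (would change 0->1): 2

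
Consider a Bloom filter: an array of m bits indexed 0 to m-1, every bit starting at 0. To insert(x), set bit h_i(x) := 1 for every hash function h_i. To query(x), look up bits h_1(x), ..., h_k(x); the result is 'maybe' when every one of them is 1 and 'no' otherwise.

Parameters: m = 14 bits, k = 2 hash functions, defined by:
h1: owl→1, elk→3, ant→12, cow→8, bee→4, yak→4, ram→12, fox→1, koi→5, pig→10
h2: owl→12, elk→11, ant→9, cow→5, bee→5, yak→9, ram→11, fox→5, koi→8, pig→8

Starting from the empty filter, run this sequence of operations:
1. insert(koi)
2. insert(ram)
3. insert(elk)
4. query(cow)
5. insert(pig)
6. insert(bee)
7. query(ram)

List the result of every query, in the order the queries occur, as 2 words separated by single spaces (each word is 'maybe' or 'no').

Start: bits=00000000000000
Op 1: insert koi -> sets bits 5 8 -> bits=00000100100000
Op 2: insert ram -> sets bits 11 12 -> bits=00000100100110
Op 3: insert elk -> sets bits 3 11 -> bits=00010100100110
Op 4: query cow -> checks bit5=1, bit8=1 (all 1) -> maybe
Op 5: insert pig -> sets bits 8 10 -> bits=00010100101110
Op 6: insert bee -> sets bits 4 5 -> bits=00011100101110
Op 7: query ram -> checks bit11=1, bit12=1 (all 1) -> maybe
Query results in order: maybe maybe

Answer: maybe maybe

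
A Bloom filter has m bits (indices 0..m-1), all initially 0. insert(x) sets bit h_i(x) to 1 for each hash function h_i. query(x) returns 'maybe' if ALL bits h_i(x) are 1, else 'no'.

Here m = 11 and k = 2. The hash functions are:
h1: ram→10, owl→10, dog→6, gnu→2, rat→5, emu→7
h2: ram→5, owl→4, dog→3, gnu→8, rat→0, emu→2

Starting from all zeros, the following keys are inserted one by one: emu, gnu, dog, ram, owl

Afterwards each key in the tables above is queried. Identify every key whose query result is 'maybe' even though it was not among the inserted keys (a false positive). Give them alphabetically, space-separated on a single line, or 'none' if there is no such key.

Answer: none

Derivation:
Start: bits=00000000000
After insert 'emu': sets bits 2 7 -> bits=00100001000
After insert 'gnu': sets bits 2 8 -> bits=00100001100
After insert 'dog': sets bits 3 6 -> bits=00110011100
After insert 'ram': sets bits 5 10 -> bits=00110111101
After insert 'owl': sets bits 4 10 -> bits=00111111101
Not inserted: rat — query each against bits=00111111101:
query rat: checks bit0=0, bit5=1 (has a 0) -> no => not a false positive
False positives (alphabetical): none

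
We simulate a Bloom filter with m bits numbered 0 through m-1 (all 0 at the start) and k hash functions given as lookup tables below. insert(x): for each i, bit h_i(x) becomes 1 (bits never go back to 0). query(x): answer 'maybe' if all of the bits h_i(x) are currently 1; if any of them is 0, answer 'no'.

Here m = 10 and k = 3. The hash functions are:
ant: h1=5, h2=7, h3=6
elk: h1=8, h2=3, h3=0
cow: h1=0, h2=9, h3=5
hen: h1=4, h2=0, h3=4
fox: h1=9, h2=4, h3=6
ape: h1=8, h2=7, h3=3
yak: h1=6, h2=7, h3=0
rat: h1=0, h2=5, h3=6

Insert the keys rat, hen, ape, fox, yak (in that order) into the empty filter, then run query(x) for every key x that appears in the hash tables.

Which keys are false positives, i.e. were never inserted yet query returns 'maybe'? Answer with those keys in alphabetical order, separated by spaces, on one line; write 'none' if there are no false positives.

Answer: ant cow elk

Derivation:
Start: bits=0000000000
After insert 'rat': sets bits 0 5 6 -> bits=1000011000
After insert 'hen': sets bits 0 4 -> bits=1000111000
After insert 'ape': sets bits 3 7 8 -> bits=1001111110
After insert 'fox': sets bits 4 6 9 -> bits=1001111111
After insert 'yak': sets bits 0 6 7 -> bits=1001111111
Not inserted: ant cow elk — query each against bits=1001111111:
query ant: checks bit5=1, bit6=1, bit7=1 (all 1) -> maybe => FALSE POSITIVE
query cow: checks bit0=1, bit5=1, bit9=1 (all 1) -> maybe => FALSE POSITIVE
query elk: checks bit0=1, bit3=1, bit8=1 (all 1) -> maybe => FALSE POSITIVE
False positives (alphabetical): ant cow elk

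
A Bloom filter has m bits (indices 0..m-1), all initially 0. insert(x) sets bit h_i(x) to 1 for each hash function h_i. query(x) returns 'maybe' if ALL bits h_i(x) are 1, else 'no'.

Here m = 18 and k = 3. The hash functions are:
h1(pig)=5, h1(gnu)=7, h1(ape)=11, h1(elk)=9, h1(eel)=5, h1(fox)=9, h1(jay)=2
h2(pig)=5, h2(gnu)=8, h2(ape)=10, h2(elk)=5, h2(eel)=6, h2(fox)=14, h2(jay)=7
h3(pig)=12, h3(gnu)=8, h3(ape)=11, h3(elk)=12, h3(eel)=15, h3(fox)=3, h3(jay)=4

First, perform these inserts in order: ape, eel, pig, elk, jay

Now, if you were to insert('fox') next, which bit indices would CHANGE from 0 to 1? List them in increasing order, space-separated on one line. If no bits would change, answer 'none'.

Start: bits=000000000000000000
After insert 'ape': sets bits 10 11 -> bits=000000000011000000
After insert 'eel': sets bits 5 6 15 -> bits=000001100011000100
After insert 'pig': sets bits 5 12 -> bits=000001100011100100
After insert 'elk': sets bits 5 9 12 -> bits=000001100111100100
After insert 'jay': sets bits 2 4 7 -> bits=001011110111100100
insert 'fox' would touch bits 3 9 14; currently bit3=0, bit9=1, bit14=0
Bits that are 0 among those (would change 0->1): 3 14

Answer: 3 14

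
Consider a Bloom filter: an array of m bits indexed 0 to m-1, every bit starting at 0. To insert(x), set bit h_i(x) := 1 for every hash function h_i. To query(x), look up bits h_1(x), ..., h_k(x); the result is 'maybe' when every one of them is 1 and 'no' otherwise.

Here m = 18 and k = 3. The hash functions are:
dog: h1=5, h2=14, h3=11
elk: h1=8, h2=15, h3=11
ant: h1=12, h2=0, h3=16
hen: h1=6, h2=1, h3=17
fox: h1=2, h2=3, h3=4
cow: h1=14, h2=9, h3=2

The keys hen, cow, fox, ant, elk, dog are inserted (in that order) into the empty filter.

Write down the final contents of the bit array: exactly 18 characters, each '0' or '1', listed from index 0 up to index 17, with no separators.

Answer: 111111101101101111

Derivation:
Start: bits=000000000000000000
After insert 'hen': sets bits 1 6 17 -> bits=010000100000000001
After insert 'cow': sets bits 2 9 14 -> bits=011000100100001001
After insert 'fox': sets bits 2 3 4 -> bits=011110100100001001
After insert 'ant': sets bits 0 12 16 -> bits=111110100100101011
After insert 'elk': sets bits 8 11 15 -> bits=111110101101101111
After insert 'dog': sets bits 5 11 14 -> bits=111111101101101111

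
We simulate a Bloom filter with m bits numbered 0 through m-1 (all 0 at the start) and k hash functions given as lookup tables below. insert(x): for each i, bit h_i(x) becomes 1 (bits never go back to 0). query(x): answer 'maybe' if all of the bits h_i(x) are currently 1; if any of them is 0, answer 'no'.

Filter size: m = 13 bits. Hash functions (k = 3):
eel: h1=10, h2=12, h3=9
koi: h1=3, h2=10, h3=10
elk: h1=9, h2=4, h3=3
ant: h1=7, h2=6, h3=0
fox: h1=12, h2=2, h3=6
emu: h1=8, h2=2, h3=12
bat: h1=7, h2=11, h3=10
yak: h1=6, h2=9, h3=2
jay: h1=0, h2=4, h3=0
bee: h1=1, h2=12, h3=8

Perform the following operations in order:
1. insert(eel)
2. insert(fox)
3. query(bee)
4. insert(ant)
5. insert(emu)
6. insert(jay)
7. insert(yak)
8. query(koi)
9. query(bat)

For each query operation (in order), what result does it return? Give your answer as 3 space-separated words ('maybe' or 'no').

Answer: no no no

Derivation:
Start: bits=0000000000000
Op 1: insert eel -> sets bits 9 10 12 -> bits=0000000001101
Op 2: insert fox -> sets bits 2 6 12 -> bits=0010001001101
Op 3: query bee -> checks bit1=0, bit8=0, bit12=1 (has a 0) -> no
Op 4: insert ant -> sets bits 0 6 7 -> bits=1010001101101
Op 5: insert emu -> sets bits 2 8 12 -> bits=1010001111101
Op 6: insert jay -> sets bits 0 4 -> bits=1010101111101
Op 7: insert yak -> sets bits 2 6 9 -> bits=1010101111101
Op 8: query koi -> checks bit3=0, bit10=1 (has a 0) -> no
Op 9: query bat -> checks bit7=1, bit10=1, bit11=0 (has a 0) -> no
Query results in order: no no no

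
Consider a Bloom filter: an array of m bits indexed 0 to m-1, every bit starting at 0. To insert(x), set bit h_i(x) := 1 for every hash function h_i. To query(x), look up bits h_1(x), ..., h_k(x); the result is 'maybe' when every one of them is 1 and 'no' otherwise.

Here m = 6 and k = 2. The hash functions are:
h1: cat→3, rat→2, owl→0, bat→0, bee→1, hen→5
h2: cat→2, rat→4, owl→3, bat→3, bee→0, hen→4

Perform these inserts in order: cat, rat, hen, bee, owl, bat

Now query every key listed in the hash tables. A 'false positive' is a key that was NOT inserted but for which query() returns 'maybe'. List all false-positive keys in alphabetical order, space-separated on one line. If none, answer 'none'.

Answer: none

Derivation:
Start: bits=000000
After insert 'cat': sets bits 2 3 -> bits=001100
After insert 'rat': sets bits 2 4 -> bits=001110
After insert 'hen': sets bits 4 5 -> bits=001111
After insert 'bee': sets bits 0 1 -> bits=111111
After insert 'owl': sets bits 0 3 -> bits=111111
After insert 'bat': sets bits 0 3 -> bits=111111
Not inserted: (none) — query each against bits=111111:
False positives (alphabetical): none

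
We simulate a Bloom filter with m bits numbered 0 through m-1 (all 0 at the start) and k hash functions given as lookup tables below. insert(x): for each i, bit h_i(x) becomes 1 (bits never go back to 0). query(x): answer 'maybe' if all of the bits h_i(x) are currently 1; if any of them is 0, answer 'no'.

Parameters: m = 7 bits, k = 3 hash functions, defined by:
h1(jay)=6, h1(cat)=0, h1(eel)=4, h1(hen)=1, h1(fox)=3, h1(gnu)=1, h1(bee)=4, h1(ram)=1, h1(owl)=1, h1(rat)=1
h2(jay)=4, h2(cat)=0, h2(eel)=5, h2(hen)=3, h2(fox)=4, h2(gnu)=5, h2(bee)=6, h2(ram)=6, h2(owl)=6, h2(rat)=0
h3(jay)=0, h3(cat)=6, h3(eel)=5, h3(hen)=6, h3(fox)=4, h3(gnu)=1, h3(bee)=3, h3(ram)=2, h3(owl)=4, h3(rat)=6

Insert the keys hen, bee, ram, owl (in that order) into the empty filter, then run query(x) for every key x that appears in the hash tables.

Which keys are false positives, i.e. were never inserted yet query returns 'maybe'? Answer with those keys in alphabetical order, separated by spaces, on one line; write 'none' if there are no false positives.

Start: bits=0000000
After insert 'hen': sets bits 1 3 6 -> bits=0101001
After insert 'bee': sets bits 3 4 6 -> bits=0101101
After insert 'ram': sets bits 1 2 6 -> bits=0111101
After insert 'owl': sets bits 1 4 6 -> bits=0111101
Not inserted: cat eel fox gnu jay rat — query each against bits=0111101:
query cat: checks bit0=0, bit6=1 (has a 0) -> no => not a false positive
query eel: checks bit4=1, bit5=0 (has a 0) -> no => not a false positive
query fox: checks bit3=1, bit4=1 (all 1) -> maybe => FALSE POSITIVE
query gnu: checks bit1=1, bit5=0 (has a 0) -> no => not a false positive
query jay: checks bit0=0, bit4=1, bit6=1 (has a 0) -> no => not a false positive
query rat: checks bit0=0, bit1=1, bit6=1 (has a 0) -> no => not a false positive
False positives (alphabetical): fox

Answer: fox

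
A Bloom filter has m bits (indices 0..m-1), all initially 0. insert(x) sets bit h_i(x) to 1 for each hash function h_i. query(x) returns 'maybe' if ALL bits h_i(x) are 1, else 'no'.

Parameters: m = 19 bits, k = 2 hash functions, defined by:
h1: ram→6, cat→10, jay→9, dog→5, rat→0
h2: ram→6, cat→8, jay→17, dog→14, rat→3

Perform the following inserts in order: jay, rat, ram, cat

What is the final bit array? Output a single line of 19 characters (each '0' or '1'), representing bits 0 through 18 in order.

Start: bits=0000000000000000000
After insert 'jay': sets bits 9 17 -> bits=0000000001000000010
After insert 'rat': sets bits 0 3 -> bits=1001000001000000010
After insert 'ram': sets bits 6 -> bits=1001001001000000010
After insert 'cat': sets bits 8 10 -> bits=1001001011100000010

Answer: 1001001011100000010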